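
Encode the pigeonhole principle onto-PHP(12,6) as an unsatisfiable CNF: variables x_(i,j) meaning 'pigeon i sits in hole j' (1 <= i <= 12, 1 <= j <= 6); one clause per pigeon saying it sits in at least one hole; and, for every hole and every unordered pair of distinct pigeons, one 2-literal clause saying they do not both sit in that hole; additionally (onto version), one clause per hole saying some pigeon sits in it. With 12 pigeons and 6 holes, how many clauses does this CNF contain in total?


onto-PHP(12,6): 12 pigeons, 6 holes, 12*6 = 72 variables.
- pigeon clauses: one per pigeon -> 12 clauses
- hole clauses: 6 holes * C(12,2) = 6 * 66 -> 396 clauses
- onto clauses: one per hole -> 6 clauses
Total clauses = 12 + 396 + 6 = 414

414


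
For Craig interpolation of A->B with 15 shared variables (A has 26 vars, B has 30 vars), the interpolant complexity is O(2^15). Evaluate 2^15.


Shared atoms = 15
Craig interpolant size bound = 2^15
= 32768

32768


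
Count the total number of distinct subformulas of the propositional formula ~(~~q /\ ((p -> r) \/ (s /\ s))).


Formula: ~(~~q /\ ((p -> r) \/ (s /\ s)))
Subformulas found:
  1. q
  2. s
  3. r
  4. p
  5. ~q
  6. ~~q
  7. (s /\ s)
  8. (p -> r)
  9. ((p -> r) \/ (s /\ s))
  10. (~~q /\ ((p -> r) \/ (s /\ s)))
  11. ~(~~q /\ ((p -> r) \/ (s /\ s)))
Total distinct subformulas = 11

11


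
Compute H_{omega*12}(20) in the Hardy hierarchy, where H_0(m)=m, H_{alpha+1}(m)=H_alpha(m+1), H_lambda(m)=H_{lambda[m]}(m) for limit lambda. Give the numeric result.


H_{omega*12}(20):
For the Hardy hierarchy, H_{omega*k}(n) = 2^k * n.
2^12 = 4096.
4096 * 20 = 81920

81920


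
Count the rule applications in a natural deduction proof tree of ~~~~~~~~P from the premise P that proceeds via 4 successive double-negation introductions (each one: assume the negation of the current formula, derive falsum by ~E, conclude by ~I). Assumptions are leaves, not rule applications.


Each double-negation introduction (from C infer ~~C) uses 2 inference nodes: one ~E (C and ~C give falsum) and one ~I (discharge ~C).
4 double negations = 4 * 2 = 8 inference nodes.

8


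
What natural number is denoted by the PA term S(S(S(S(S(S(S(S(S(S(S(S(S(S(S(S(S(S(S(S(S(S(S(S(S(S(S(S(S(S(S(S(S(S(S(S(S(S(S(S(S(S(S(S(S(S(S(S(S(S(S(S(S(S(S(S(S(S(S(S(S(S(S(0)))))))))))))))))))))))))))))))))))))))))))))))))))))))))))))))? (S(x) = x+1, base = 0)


Counting successors applied to 0:
63 applications of S to 0 = 63

63


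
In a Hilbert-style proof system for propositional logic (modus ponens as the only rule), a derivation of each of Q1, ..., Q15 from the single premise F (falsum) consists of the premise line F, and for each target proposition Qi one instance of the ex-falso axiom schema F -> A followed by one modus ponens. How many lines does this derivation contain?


Ex falso, line by line:
- 1 premise line (F)
- 15 targets, each needing 1 axiom instance (F -> Qi) + 1 MP = 2 lines: 2 * 15 = 30
Total = 1 + 30 = 31 lines.

31


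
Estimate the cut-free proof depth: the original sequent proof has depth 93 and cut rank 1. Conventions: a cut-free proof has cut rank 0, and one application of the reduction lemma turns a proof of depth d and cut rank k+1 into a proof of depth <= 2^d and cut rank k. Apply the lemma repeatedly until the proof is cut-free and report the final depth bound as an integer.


Each rank reduction sends depth d to at most 2^d; cut rank r needs r reductions.
2_0(93) = 93
2_1(93) = 2^93 = 9903520314283042199192993792
Cut-free depth bound = 9903520314283042199192993792

9903520314283042199192993792


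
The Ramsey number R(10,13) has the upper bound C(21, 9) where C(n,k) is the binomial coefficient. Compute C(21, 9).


R(10,13) <= C(10+13-2, 10-1) = C(21, 9)
C(21, 9) = 21! / (9! * 12!)
= 293930

293930


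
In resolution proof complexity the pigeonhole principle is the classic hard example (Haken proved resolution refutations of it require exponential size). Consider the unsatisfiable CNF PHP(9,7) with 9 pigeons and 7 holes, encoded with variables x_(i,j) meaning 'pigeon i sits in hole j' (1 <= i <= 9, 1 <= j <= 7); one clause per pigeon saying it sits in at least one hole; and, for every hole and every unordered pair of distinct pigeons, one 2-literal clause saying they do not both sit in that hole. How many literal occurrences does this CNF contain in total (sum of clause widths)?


PHP(9,7): 9 pigeons, 7 holes, 9*7 = 63 variables.
- pigeon clauses: one per pigeon -> 9 clauses of width 7 -> 63 literals
- hole clauses: 7 holes * C(9,2) = 7 * 36 -> 252 clauses of width 2 -> 504 literals
Total literal occurrences = 63 + 504 = 567

567


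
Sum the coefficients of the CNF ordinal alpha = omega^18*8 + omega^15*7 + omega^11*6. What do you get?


CNF: omega^18*8 + omega^15*7 + omega^11*6
Coefficients: 8 + 7 + 6 = 21

21


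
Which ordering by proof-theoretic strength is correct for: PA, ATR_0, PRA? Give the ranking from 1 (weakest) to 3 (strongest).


Ordering by consistency strength:
1. PRA
2. PA
3. ATR_0


PA=2, ATR_0=3, PRA=1


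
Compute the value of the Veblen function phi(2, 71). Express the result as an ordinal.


phi(2, 71):
phi(2, beta) = zeta_beta (the beta-th zeta number, fixed point of epsilon).
phi(2, 71) = zeta_71

zeta_71


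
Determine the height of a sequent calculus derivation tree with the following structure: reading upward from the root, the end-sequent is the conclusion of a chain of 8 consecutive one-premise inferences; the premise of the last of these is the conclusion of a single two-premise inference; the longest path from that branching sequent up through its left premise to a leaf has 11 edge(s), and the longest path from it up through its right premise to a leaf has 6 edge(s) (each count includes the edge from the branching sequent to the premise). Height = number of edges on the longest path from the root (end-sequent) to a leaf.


Longest path through the left premise: 11 edges (measured from the branching sequent)
Longest path through the right premise: 6 edges
Height of the subtree rooted at the branching sequent: max(11, 6) = 11
The branching sequent sits 8 edges above the root (the chain of one-premise inferences), so height = 11 + 8 = 19

19


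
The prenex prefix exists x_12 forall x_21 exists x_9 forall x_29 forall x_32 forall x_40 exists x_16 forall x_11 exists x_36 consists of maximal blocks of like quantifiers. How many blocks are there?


Alternations = 6.
Blocks = alternations + 1 = 7

7


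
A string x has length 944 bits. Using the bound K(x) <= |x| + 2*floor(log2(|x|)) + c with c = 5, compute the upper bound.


floor(log2(944)) = 9
2 * 9 = 18
K(x) <= 944 + 18 + 5 = 967

967


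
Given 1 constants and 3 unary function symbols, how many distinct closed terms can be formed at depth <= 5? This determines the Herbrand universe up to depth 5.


Herbrand terms by depth:
Depth 0: 1 constants
Depth 1: 3 new terms (running total: 4)
Depth 2: 9 new terms (running total: 13)
Depth 3: 27 new terms (running total: 40)
Depth 4: 81 new terms (running total: 121)
Depth 5: 243 new terms (running total: 364)
Total distinct ground terms = 364

364


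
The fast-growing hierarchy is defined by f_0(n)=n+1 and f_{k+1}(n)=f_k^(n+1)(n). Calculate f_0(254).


f_0(254) = 254 + 1 = 255

255


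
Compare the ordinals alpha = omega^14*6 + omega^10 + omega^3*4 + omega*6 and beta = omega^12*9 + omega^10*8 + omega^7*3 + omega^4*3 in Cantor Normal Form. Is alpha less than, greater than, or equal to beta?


Compare term by term from highest exponent:
alpha = omega^14*6 + omega^10 + omega^3*4 + omega*6
beta = omega^12*9 + omega^10*8 + omega^7*3 + omega^4*3
Term 1: alpha has omega^14*6, beta has omega^12*9
Term 2: alpha has omega^10*1, beta has omega^10*8
Term 3: alpha has omega^3*4, beta has omega^7*3
Term 4: alpha has omega^1*6, beta has omega^4*3
Result: alpha > beta

alpha > beta


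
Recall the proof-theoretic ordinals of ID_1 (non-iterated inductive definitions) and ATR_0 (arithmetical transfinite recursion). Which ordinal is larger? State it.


Proof-theoretic ordinal of ID_1 (non-iterated inductive definitions): psi_0(epsilon_{Omega+1})
Proof-theoretic ordinal of ATR_0 (arithmetical transfinite recursion): Gamma_0
Comparing: Gamma_0 < psi_0(epsilon_{Omega+1}).
The larger ordinal is psi_0(epsilon_{Omega+1}) (from ID_1 (non-iterated inductive definitions)).

psi_0(epsilon_{Omega+1})


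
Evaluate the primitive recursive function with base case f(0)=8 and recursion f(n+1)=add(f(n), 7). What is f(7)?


f(0) = 8
f(1) = add(f(0), 7) = add(8, 7) = 15
f(2) = add(f(1), 7) = add(15, 7) = 22
f(3) = add(f(2), 7) = add(22, 7) = 29
f(4) = add(f(3), 7) = add(29, 7) = 36
f(5) = add(f(4), 7) = add(36, 7) = 43
f(6) = add(f(5), 7) = add(43, 7) = 50
f(7) = add(f(6), 7) = add(50, 7) = 57


57


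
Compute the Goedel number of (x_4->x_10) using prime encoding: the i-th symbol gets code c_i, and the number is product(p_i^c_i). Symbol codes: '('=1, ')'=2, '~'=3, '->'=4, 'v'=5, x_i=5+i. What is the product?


Formula: (x_4->x_10)
Symbol codes: [1, 9, 4, 15, 2]
Primes: [2, 3, 5, 7, 11]
p_1^1 = 2^1 = 2
p_2^9 = 3^9 = 19683
p_3^4 = 5^4 = 625
p_4^15 = 7^15 = 4747561509943
p_5^2 = 11^2 = 121
Product = 14133745796531470436250

14133745796531470436250


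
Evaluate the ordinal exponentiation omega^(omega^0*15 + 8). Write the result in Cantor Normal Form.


omega^(omega^0*15 + 8):
omega^0 = 1, so the exponent is 15 + 8 = 23 (finite ordinal addition).
Result = omega^23, already a single CNF term.

omega^23


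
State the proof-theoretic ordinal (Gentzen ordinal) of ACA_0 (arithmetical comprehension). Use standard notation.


The proof-theoretic ordinal of ACA_0 (arithmetical comprehension) is a standard result in ordinal analysis.
This ordinal is the supremum of order types of primitive recursive well-orderings
that the theory can prove to be well-ordered.
For ACA_0 (arithmetical comprehension), the proof-theoretic ordinal is epsilon_0.

epsilon_0


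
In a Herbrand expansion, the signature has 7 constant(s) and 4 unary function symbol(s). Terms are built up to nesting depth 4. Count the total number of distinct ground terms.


Herbrand terms by depth:
Depth 0: 7 constants
Depth 1: 28 new terms (running total: 35)
Depth 2: 112 new terms (running total: 147)
Depth 3: 448 new terms (running total: 595)
Depth 4: 1792 new terms (running total: 2387)
Total distinct ground terms = 2387

2387


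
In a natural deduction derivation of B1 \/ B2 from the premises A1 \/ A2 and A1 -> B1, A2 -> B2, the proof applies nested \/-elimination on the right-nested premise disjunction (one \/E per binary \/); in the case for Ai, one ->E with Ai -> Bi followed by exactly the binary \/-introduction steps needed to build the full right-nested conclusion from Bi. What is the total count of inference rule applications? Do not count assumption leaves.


Constructive dilemma with 2 branches, all disjunctions right-nested:
- \/E: the premise has 1 binary \/, each eliminated once: 1 nodes.
- ->E: one per case (Ai with Ai -> Bi gives Bi): 2 nodes.
- \/I: in case i < n, Bi needs 1 step to form Bi \/ (B(i+1) \/ ...) and then i-1 steps to prepend B(i-1), ..., B1, i.e. i steps; in case i = n, B2 needs 1 prepend steps.
  \/I total = (1 + 2 + ... + 1) + 1 = 1 + 1 = 2 nodes.
Total = 1 + 2 + 2 = 5

5


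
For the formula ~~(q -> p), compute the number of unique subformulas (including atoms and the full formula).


Formula: ~~(q -> p)
Subformulas found:
  1. q
  2. p
  3. (q -> p)
  4. ~(q -> p)
  5. ~~(q -> p)
Total distinct subformulas = 5

5


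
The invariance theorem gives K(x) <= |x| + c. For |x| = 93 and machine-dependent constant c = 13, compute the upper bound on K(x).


K(x) <= |x| + c = 93 + 13 = 106

106


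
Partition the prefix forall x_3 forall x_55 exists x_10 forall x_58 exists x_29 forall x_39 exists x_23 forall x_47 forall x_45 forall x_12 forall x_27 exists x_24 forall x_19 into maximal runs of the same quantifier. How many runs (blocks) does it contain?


Alternations = 8.
Blocks = alternations + 1 = 9

9


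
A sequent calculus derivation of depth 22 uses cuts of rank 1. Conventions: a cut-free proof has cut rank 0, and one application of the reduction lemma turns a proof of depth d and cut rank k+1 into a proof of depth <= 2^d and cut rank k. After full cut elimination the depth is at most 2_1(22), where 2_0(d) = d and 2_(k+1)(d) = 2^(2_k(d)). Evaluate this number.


Each rank reduction sends depth d to at most 2^d; cut rank r needs r reductions.
2_0(22) = 22
2_1(22) = 2^22 = 4194304
Cut-free depth bound = 4194304

4194304


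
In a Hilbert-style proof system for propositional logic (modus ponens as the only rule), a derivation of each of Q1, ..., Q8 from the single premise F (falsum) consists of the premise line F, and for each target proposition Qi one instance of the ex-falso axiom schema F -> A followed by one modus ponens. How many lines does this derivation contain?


Ex falso, line by line:
- 1 premise line (F)
- 8 targets, each needing 1 axiom instance (F -> Qi) + 1 MP = 2 lines: 2 * 8 = 16
Total = 1 + 16 = 17 lines.

17


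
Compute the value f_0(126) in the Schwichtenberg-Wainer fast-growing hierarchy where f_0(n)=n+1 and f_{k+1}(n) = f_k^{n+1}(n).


f_0(126) = 126 + 1 = 127

127


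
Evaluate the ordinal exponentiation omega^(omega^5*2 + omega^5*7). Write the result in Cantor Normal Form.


omega^(omega^5*2 + omega^5*7):
Both terms of the exponent have the same exponent 5, so they merge: omega^5*2 + omega^5*7 = omega^5*(2+7) = omega^5*9.
omega raised to a CNF ordinal is a single CNF term: Result = omega^(omega^5*9)

omega^(omega^5*9)


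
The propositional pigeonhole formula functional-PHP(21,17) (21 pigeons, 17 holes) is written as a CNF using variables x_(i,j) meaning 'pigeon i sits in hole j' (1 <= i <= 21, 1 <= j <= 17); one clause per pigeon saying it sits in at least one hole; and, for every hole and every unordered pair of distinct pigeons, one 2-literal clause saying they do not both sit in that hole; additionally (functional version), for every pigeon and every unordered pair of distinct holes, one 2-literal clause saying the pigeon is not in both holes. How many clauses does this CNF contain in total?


functional-PHP(21,17): 21 pigeons, 17 holes, 21*17 = 357 variables.
- pigeon clauses: one per pigeon -> 21 clauses
- hole clauses: 17 holes * C(21,2) = 17 * 210 -> 3570 clauses
- functional clauses: 21 pigeons * C(17,2) = 21 * 136 -> 2856 clauses
Total clauses = 21 + 3570 + 2856 = 6447

6447


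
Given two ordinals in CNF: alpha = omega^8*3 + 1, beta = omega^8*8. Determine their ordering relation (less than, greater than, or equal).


Compare term by term from highest exponent:
alpha = omega^8*3 + 1
beta = omega^8*8
Term 1: alpha has omega^8*3, beta has omega^8*8
Term 2: alpha has omega^0*1, beta has omega^0*0
Result: alpha < beta

alpha < beta


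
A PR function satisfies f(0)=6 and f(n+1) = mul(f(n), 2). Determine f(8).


f(0) = 6
f(1) = mul(f(0), 2) = mul(6, 2) = 12
f(2) = mul(f(1), 2) = mul(12, 2) = 24
f(3) = mul(f(2), 2) = mul(24, 2) = 48
f(4) = mul(f(3), 2) = mul(48, 2) = 96
f(5) = mul(f(4), 2) = mul(96, 2) = 192
f(6) = mul(f(5), 2) = mul(192, 2) = 384
f(7) = mul(f(6), 2) = mul(384, 2) = 768
f(8) = mul(f(7), 2) = mul(768, 2) = 1536


1536


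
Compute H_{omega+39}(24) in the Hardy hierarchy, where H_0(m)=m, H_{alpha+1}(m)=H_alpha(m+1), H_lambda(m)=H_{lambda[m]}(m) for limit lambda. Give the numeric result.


H_{omega+39}(24):
Unwind the 39 successor steps: H_{omega+39}(24) = H_omega(24+39) = H_omega(63).
H_omega(m) = H_m(m) = m + m = 2m.
Result = 2 * 63 = 126

126


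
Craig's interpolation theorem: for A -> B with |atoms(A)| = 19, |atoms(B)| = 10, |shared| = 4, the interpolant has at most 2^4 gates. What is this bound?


Shared atoms = 4
Craig interpolant size bound = 2^4
= 16

16


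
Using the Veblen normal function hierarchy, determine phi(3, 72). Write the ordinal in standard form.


phi(3, 72):
phi(3, beta) = eta_beta (the beta-th eta number, fixed point of zeta).
phi(3, 72) = eta_72

eta_72


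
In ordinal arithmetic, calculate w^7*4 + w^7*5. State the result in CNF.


Ordinal addition w^7*4 + w^7*5:
Both terms have the same exponent 7.
w^e*c + w^e*d = w^e*(c+d).
Result = w^7*(4+5) = w^7*9

w^7*9


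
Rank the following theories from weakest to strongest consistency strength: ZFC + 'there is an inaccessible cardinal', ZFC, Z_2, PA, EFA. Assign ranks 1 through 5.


Ordering by consistency strength:
1. EFA
2. PA
3. Z_2
4. ZFC
5. ZFC + 'there is an inaccessible cardinal'


ZFC + 'there is an inaccessible cardinal'=5, ZFC=4, Z_2=3, PA=2, EFA=1


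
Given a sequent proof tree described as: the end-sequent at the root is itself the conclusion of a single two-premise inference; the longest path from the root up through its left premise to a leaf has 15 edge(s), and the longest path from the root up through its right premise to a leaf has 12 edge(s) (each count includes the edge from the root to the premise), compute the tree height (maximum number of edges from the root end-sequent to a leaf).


Longest path through the left premise: 15 edges (measured from the branching sequent)
Longest path through the right premise: 12 edges
Height of the subtree rooted at the branching sequent: max(15, 12) = 15
The branching sequent is the root itself.
Total height = 15

15


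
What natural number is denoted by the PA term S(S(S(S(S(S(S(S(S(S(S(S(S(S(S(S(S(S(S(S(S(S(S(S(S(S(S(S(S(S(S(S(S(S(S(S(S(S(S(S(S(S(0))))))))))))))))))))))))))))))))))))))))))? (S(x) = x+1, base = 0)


Counting successors applied to 0:
42 applications of S to 0 = 42

42


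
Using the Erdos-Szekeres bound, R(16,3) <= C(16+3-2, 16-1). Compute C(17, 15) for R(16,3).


R(16,3) <= C(16+3-2, 16-1) = C(17, 15)
C(17, 15) = 17! / (15! * 2!)
= 136

136


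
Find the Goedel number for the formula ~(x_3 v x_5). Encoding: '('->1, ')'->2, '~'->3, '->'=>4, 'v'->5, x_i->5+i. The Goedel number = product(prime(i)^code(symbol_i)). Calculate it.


Formula: ~(x_3 v x_5)
Symbol codes: [3, 1, 8, 5, 10, 2]
Primes: [2, 3, 5, 7, 11, 13]
p_1^3 = 2^3 = 8
p_2^1 = 3^1 = 3
p_3^8 = 5^8 = 390625
p_4^5 = 7^5 = 16807
p_5^10 = 11^10 = 25937424601
p_6^2 = 13^2 = 169
Product = 690677061566832965625000

690677061566832965625000


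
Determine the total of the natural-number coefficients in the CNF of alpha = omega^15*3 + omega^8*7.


CNF: omega^15*3 + omega^8*7
Coefficients: 3 + 7 = 10

10


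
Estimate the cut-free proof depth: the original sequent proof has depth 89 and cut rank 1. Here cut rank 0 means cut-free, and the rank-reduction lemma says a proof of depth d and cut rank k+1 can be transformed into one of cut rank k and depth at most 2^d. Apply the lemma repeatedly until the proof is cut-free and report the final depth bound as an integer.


Each rank reduction sends depth d to at most 2^d; cut rank r needs r reductions.
2_0(89) = 89
2_1(89) = 2^89 = 618970019642690137449562112
Cut-free depth bound = 618970019642690137449562112

618970019642690137449562112


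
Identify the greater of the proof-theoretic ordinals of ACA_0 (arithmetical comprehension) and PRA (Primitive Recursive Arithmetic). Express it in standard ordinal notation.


Proof-theoretic ordinal of ACA_0 (arithmetical comprehension): epsilon_0
Proof-theoretic ordinal of PRA (Primitive Recursive Arithmetic): omega^omega
Comparing: omega^omega < epsilon_0.
The larger ordinal is epsilon_0 (from ACA_0 (arithmetical comprehension)).

epsilon_0


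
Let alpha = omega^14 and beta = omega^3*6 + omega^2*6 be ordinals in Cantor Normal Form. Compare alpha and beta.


Compare term by term from highest exponent:
alpha = omega^14
beta = omega^3*6 + omega^2*6
Term 1: alpha has omega^14*1, beta has omega^3*6
Term 2: alpha has omega^0*0, beta has omega^2*6
Result: alpha > beta

alpha > beta


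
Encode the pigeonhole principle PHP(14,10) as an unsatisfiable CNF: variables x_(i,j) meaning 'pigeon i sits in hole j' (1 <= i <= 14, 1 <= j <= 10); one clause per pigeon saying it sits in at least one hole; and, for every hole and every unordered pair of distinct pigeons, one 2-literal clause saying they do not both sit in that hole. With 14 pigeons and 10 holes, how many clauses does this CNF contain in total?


PHP(14,10): 14 pigeons, 10 holes, 14*10 = 140 variables.
- pigeon clauses: one per pigeon -> 14 clauses
- hole clauses: 10 holes * C(14,2) = 10 * 91 -> 910 clauses
Total clauses = 14 + 910 = 924

924


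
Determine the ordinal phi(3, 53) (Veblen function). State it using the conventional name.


phi(3, 53):
phi(3, beta) = eta_beta (the beta-th eta number, fixed point of zeta).
phi(3, 53) = eta_53

eta_53


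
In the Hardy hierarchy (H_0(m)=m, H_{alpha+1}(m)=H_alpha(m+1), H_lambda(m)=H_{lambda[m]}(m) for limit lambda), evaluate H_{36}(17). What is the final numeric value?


H_36(17):
For finite ordinals k, H_k(n) = n + k (each successor step adds 1).
H_36(17) = 17 + 36 = 53

53


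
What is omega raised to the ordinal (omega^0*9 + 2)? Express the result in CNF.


omega^(omega^0*9 + 2):
omega^0 = 1, so the exponent is 9 + 2 = 11 (finite ordinal addition).
Result = omega^11, already a single CNF term.

omega^11


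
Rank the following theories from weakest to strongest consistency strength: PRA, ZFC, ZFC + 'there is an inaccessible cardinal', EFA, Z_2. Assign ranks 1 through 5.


Ordering by consistency strength:
1. EFA
2. PRA
3. Z_2
4. ZFC
5. ZFC + 'there is an inaccessible cardinal'


PRA=2, ZFC=4, ZFC + 'there is an inaccessible cardinal'=5, EFA=1, Z_2=3


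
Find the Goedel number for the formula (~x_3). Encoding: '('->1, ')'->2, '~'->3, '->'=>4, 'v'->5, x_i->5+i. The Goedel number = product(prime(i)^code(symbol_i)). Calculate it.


Formula: (~x_3)
Symbol codes: [1, 3, 8, 2]
Primes: [2, 3, 5, 7]
p_1^1 = 2^1 = 2
p_2^3 = 3^3 = 27
p_3^8 = 5^8 = 390625
p_4^2 = 7^2 = 49
Product = 1033593750

1033593750


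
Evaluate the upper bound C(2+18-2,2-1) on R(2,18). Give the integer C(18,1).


R(2,18) <= C(2+18-2, 2-1) = C(18, 1)
C(18, 1) = 18! / (1! * 17!)
= 18

18


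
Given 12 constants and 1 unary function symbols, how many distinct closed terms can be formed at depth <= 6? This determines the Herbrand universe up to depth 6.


Herbrand terms by depth:
Depth 0: 12 constants
Depth 1: 12 new terms (running total: 24)
Depth 2: 12 new terms (running total: 36)
Depth 3: 12 new terms (running total: 48)
Depth 4: 12 new terms (running total: 60)
Depth 5: 12 new terms (running total: 72)
Depth 6: 12 new terms (running total: 84)
Total distinct ground terms = 84

84


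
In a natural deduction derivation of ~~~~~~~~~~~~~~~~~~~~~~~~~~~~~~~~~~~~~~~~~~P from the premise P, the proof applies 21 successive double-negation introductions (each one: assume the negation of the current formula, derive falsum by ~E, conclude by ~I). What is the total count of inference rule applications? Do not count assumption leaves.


Each double-negation introduction (from C infer ~~C) uses 2 inference nodes: one ~E (C and ~C give falsum) and one ~I (discharge ~C).
21 double negations = 21 * 2 = 42 inference nodes.

42


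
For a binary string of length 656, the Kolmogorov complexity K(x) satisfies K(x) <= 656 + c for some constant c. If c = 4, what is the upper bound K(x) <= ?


K(x) <= |x| + c = 656 + 4 = 660

660


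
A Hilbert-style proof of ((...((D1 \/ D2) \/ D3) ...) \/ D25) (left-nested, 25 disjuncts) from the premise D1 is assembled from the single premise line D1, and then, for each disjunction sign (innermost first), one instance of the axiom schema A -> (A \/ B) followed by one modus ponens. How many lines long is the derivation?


Building the left-nested 25-ary disjunction from D1:
- 1 premise line (D1)
- 25 disjuncts means 24 disjunction signs; each needs 1 axiom instance + 1 MP = 2 lines: 2 * 24 = 48
Total = 1 + 48 = 49 lines.

49


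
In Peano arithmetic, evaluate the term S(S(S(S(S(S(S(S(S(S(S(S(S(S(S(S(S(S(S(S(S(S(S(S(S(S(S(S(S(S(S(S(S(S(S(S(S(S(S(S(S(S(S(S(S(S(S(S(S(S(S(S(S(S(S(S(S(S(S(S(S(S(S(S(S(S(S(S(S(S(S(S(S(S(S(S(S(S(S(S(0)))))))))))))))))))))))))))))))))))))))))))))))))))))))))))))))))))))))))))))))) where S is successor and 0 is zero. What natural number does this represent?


Counting successors applied to 0:
80 applications of S to 0 = 80

80


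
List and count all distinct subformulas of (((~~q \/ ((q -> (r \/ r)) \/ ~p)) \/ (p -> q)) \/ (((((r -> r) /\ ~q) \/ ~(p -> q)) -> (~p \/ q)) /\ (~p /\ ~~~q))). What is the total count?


Formula: (((~~q \/ ((q -> (r \/ r)) \/ ~p)) \/ (p -> q)) \/ (((((r -> r) /\ ~q) \/ ~(p -> q)) -> (~p \/ q)) /\ (~p /\ ~~~q)))
Subformulas found:
  1. r
  2. q
  3. p
  4. ~p
  5. ~q
  6. ~~q
  7. ~~~q
  8. (r \/ r)
  9. (r -> r)
  10. (p -> q)
  11. ~(p -> q)
  12. (~p \/ q)
  13. (~p /\ ~~~q)
  14. (q -> (r \/ r))
  15. ((r -> r) /\ ~q)
  16. ((q -> (r \/ r)) \/ ~p)
  17. (((r -> r) /\ ~q) \/ ~(p -> q))
  18. (~~q \/ ((q -> (r \/ r)) \/ ~p))
  19. ((((r -> r) /\ ~q) \/ ~(p -> q)) -> (~p \/ q))
  20. ((~~q \/ ((q -> (r \/ r)) \/ ~p)) \/ (p -> q))
  21. (((((r -> r) /\ ~q) \/ ~(p -> q)) -> (~p \/ q)) /\ (~p /\ ~~~q))
  22. (((~~q \/ ((q -> (r \/ r)) \/ ~p)) \/ (p -> q)) \/ (((((r -> r) /\ ~q) \/ ~(p -> q)) -> (~p \/ q)) /\ (~p /\ ~~~q)))
Total distinct subformulas = 22

22


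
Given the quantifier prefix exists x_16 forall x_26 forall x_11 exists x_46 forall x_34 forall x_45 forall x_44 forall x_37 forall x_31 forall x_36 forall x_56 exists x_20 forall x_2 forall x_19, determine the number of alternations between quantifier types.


Walk the prefix and count type changes:
  position 1: exists -> forall <-- alternation
  position 2: forall -> forall
  position 3: forall -> exists <-- alternation
  position 4: exists -> forall <-- alternation
  position 5: forall -> forall
  position 6: forall -> forall
  position 7: forall -> forall
  position 8: forall -> forall
  position 9: forall -> forall
  position 10: forall -> forall
  position 11: forall -> exists <-- alternation
  position 12: exists -> forall <-- alternation
  position 13: forall -> forall
Total alternations = 5

5


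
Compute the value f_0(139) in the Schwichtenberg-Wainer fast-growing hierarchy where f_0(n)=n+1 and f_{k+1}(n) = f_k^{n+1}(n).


f_0(139) = 139 + 1 = 140

140


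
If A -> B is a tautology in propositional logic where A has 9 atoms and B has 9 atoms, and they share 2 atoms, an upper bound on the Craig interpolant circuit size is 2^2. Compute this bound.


Shared atoms = 2
Craig interpolant size bound = 2^2
= 4

4


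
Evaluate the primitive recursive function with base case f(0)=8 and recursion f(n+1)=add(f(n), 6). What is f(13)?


f(0) = 8
f(1) = add(f(0), 6) = add(8, 6) = 14
f(2) = add(f(1), 6) = add(14, 6) = 20
f(3) = add(f(2), 6) = add(20, 6) = 26
f(4) = add(f(3), 6) = add(26, 6) = 32
f(5) = add(f(4), 6) = add(32, 6) = 38
f(6) = add(f(5), 6) = add(38, 6) = 44
f(7) = add(f(6), 6) = add(44, 6) = 50
f(8) = add(f(7), 6) = add(50, 6) = 56
f(9) = add(f(8), 6) = add(56, 6) = 62
f(10) = add(f(9), 6) = add(62, 6) = 68
f(11) = add(f(10), 6) = add(68, 6) = 74
f(12) = add(f(11), 6) = add(74, 6) = 80
f(13) = add(f(12), 6) = add(80, 6) = 86


86


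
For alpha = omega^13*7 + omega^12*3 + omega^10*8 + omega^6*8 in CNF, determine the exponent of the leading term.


CNF: omega^13*7 + omega^12*3 + omega^10*8 + omega^6*8
The leading term is omega^13*7, which has exponent 13.

13


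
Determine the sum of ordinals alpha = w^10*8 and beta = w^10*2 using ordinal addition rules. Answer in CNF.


Ordinal addition w^10*8 + w^10*2:
Both terms have the same exponent 10.
w^e*c + w^e*d = w^e*(c+d).
Result = w^10*(8+2) = w^10*10

w^10*10


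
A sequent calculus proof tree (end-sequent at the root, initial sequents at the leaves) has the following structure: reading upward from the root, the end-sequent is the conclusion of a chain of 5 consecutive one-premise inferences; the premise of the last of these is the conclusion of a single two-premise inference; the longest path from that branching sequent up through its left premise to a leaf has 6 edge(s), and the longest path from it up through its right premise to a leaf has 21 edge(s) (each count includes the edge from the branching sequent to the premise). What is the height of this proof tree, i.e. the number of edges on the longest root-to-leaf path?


Longest path through the left premise: 6 edges (measured from the branching sequent)
Longest path through the right premise: 21 edges
Height of the subtree rooted at the branching sequent: max(6, 21) = 21
The branching sequent sits 5 edges above the root (the chain of one-premise inferences), so height = 21 + 5 = 26

26


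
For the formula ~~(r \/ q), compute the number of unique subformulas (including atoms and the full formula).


Formula: ~~(r \/ q)
Subformulas found:
  1. q
  2. r
  3. (r \/ q)
  4. ~(r \/ q)
  5. ~~(r \/ q)
Total distinct subformulas = 5

5


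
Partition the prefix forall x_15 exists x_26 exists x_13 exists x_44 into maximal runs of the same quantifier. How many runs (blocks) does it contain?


Alternations = 1.
Blocks = alternations + 1 = 2

2


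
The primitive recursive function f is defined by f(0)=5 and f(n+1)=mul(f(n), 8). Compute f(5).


f(0) = 5
f(1) = mul(f(0), 8) = mul(5, 8) = 40
f(2) = mul(f(1), 8) = mul(40, 8) = 320
f(3) = mul(f(2), 8) = mul(320, 8) = 2560
f(4) = mul(f(3), 8) = mul(2560, 8) = 20480
f(5) = mul(f(4), 8) = mul(20480, 8) = 163840


163840


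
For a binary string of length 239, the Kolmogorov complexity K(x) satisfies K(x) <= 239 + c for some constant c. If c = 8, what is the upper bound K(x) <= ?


K(x) <= |x| + c = 239 + 8 = 247

247


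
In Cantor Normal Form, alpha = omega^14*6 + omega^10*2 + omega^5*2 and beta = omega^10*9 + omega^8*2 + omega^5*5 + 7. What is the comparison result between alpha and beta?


Compare term by term from highest exponent:
alpha = omega^14*6 + omega^10*2 + omega^5*2
beta = omega^10*9 + omega^8*2 + omega^5*5 + 7
Term 1: alpha has omega^14*6, beta has omega^10*9
Term 2: alpha has omega^10*2, beta has omega^8*2
Term 3: alpha has omega^5*2, beta has omega^5*5
Term 4: alpha has omega^0*0, beta has omega^0*7
Result: alpha > beta

alpha > beta


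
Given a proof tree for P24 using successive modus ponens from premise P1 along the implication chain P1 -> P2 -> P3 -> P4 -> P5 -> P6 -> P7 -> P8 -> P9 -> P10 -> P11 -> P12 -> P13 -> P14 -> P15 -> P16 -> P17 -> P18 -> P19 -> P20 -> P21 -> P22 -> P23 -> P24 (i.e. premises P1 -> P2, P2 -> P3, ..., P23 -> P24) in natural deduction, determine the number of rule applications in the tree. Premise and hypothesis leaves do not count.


We have a chain: P1 -> P2 -> P3 -> P4 -> P5 -> P6 -> P7 -> P8 -> P9 -> P10 -> P11 -> P12 -> P13 -> P14 -> P15 -> P16 -> P17 -> P18 -> P19 -> P20 -> P21 -> P22 -> P23 -> P24.
Each modus ponens application produces the next variable.
The chain has 24 propositions, so 24-1 = 23 modus ponens steps.
Total inference nodes = 23

23


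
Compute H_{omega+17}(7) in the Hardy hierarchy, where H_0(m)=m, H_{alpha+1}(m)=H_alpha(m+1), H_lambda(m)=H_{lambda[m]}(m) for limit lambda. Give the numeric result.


H_{omega+17}(7):
Unwind the 17 successor steps: H_{omega+17}(7) = H_omega(7+17) = H_omega(24).
H_omega(m) = H_m(m) = m + m = 2m.
Result = 2 * 24 = 48

48


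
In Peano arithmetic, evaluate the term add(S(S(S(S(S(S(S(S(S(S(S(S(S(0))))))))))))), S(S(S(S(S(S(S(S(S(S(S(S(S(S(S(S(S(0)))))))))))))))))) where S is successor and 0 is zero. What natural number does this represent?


add(S^13(0), S^17(0)):
S^13(0) = 13
S^17(0) = 17
13 + 17 = 30

30


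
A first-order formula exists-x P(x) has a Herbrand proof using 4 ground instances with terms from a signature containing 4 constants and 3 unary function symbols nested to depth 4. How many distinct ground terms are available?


Herbrand terms by depth:
Depth 0: 4 constants
Depth 1: 12 new terms (running total: 16)
Depth 2: 36 new terms (running total: 52)
Depth 3: 108 new terms (running total: 160)
Depth 4: 324 new terms (running total: 484)
Total distinct ground terms = 484

484


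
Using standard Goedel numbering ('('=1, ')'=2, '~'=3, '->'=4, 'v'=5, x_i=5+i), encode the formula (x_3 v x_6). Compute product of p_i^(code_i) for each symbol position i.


Formula: (x_3 v x_6)
Symbol codes: [1, 8, 5, 11, 2]
Primes: [2, 3, 5, 7, 11]
p_1^1 = 2^1 = 2
p_2^8 = 3^8 = 6561
p_3^5 = 5^5 = 3125
p_4^11 = 7^11 = 1977326743
p_5^2 = 11^2 = 121
Product = 9811013325372393750

9811013325372393750


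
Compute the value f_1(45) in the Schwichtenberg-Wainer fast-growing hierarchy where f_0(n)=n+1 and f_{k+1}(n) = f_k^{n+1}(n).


f_1(45) = f_0^46(45)
f_0 adds 1 each time, applied 46 times.
f_1(45) = 45 + 46 = 91

91


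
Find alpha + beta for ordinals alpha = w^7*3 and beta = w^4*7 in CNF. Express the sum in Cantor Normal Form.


Ordinal addition w^7*3 + w^4*7:
Leading exponent of alpha (7) > leading exponent of beta (4).
Since alpha's term has higher exponent than beta's leading term,
the sum is simply alpha followed by beta.
Result = w^7*3 + w^4*7

w^7*3 + w^4*7


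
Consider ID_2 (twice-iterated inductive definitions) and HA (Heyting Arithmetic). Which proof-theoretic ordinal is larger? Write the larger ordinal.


Proof-theoretic ordinal of ID_2 (twice-iterated inductive definitions): psi_0(epsilon_{Omega_2+1})
Proof-theoretic ordinal of HA (Heyting Arithmetic): epsilon_0
Comparing: epsilon_0 < psi_0(epsilon_{Omega_2+1}).
The larger ordinal is psi_0(epsilon_{Omega_2+1}) (from ID_2 (twice-iterated inductive definitions)).

psi_0(epsilon_{Omega_2+1})


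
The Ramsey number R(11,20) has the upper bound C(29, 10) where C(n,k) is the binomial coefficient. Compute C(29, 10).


R(11,20) <= C(11+20-2, 11-1) = C(29, 10)
C(29, 10) = 29! / (10! * 19!)
= 20030010

20030010


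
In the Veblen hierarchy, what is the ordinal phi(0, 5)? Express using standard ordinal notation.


phi(0, 5):
phi(0, beta) = omega^beta by definition.
phi(0, 5) = omega^5

omega^5


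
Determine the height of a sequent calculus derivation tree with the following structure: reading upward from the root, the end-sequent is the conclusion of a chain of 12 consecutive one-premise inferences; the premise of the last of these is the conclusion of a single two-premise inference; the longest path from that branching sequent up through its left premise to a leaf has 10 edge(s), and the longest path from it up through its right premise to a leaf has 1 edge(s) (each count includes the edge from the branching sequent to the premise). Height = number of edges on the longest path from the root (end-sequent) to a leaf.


Longest path through the left premise: 10 edges (measured from the branching sequent)
Longest path through the right premise: 1 edges
Height of the subtree rooted at the branching sequent: max(10, 1) = 10
The branching sequent sits 12 edges above the root (the chain of one-premise inferences), so height = 10 + 12 = 22

22


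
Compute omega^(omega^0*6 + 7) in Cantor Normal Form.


omega^(omega^0*6 + 7):
omega^0 = 1, so the exponent is 6 + 7 = 13 (finite ordinal addition).
Result = omega^13, already a single CNF term.

omega^13


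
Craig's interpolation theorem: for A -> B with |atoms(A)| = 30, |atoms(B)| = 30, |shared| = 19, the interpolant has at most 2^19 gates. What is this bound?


Shared atoms = 19
Craig interpolant size bound = 2^19
= 524288

524288


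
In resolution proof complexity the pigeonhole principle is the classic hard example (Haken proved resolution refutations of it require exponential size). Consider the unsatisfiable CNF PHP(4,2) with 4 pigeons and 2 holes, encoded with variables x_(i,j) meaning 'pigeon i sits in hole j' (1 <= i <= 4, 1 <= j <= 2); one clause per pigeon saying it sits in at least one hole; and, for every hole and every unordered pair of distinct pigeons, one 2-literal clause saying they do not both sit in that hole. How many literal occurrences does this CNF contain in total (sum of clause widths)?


PHP(4,2): 4 pigeons, 2 holes, 4*2 = 8 variables.
- pigeon clauses: one per pigeon -> 4 clauses of width 2 -> 8 literals
- hole clauses: 2 holes * C(4,2) = 2 * 6 -> 12 clauses of width 2 -> 24 literals
Total literal occurrences = 8 + 24 = 32

32


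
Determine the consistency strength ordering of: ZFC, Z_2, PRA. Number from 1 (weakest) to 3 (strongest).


Ordering by consistency strength:
1. PRA
2. Z_2
3. ZFC


ZFC=3, Z_2=2, PRA=1


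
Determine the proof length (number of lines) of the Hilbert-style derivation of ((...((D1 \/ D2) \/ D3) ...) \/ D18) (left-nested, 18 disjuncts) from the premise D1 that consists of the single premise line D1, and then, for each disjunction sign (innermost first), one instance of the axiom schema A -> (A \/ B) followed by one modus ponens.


Building the left-nested 18-ary disjunction from D1:
- 1 premise line (D1)
- 18 disjuncts means 17 disjunction signs; each needs 1 axiom instance + 1 MP = 2 lines: 2 * 17 = 34
Total = 1 + 34 = 35 lines.

35


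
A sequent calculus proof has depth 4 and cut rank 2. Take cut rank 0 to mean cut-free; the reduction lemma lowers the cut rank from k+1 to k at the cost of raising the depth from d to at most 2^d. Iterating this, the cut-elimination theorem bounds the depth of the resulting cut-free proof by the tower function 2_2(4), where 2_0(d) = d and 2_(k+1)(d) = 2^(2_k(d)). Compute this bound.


Each rank reduction sends depth d to at most 2^d; cut rank r needs r reductions.
2_0(4) = 4
2_1(4) = 2^4 = 16
2_2(4) = 2^16 = 65536
Cut-free depth bound = 65536

65536


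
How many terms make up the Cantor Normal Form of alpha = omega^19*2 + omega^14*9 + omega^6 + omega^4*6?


CNF: omega^19*2 + omega^14*9 + omega^6 + omega^4*6
Count the summands separated by '+':
  term 1: omega^19*2
  term 2: omega^14*9
  term 3: omega^6
  term 4: omega^4*6
Total terms = 4

4


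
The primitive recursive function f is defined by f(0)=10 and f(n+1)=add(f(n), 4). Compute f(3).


f(0) = 10
f(1) = add(f(0), 4) = add(10, 4) = 14
f(2) = add(f(1), 4) = add(14, 4) = 18
f(3) = add(f(2), 4) = add(18, 4) = 22


22


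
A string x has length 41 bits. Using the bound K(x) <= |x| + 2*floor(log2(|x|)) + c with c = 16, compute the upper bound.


floor(log2(41)) = 5
2 * 5 = 10
K(x) <= 41 + 10 + 16 = 67

67


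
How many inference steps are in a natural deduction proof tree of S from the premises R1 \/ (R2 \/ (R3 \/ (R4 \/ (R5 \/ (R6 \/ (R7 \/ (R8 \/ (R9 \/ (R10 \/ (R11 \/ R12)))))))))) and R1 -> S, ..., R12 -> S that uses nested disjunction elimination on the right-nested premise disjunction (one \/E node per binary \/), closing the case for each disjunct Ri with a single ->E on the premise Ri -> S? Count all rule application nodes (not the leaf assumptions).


The premise R1 \/ (R2 \/ (R3 \/ (R4 \/ (R5 \/ (R6 \/ (R7 \/ (R8 \/ (R9 \/ (R10 \/ (R11 \/ R12)))))))))) contains 12 disjuncts, hence 11 binary \/ connectives.
- Each binary \/ is eliminated once: 11 \/E nodes.
- Each of the 12 cases Ri derives S by one ->E with Ri -> S: 12 ->E nodes.
Total = 11 + 12 = 23

23


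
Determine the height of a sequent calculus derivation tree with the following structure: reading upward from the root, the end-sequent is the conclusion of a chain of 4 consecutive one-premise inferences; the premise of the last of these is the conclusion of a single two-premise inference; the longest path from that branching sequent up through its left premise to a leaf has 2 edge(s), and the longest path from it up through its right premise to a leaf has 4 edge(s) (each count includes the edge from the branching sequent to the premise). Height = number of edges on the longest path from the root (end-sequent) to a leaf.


Longest path through the left premise: 2 edges (measured from the branching sequent)
Longest path through the right premise: 4 edges
Height of the subtree rooted at the branching sequent: max(2, 4) = 4
The branching sequent sits 4 edges above the root (the chain of one-premise inferences), so height = 4 + 4 = 8

8
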